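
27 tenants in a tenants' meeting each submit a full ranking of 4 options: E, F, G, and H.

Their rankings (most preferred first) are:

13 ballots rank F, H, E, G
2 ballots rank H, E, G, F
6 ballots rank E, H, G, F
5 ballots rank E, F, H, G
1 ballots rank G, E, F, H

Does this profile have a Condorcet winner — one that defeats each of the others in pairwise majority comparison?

Head-to-head results (27 voters total):
E vs F: E wins 14–13.
E vs G: E wins 26–1.
E vs H: H wins 15–12.
F vs G: F wins 18–9.
F vs H: F wins 19–8.
G vs H: H wins 26–1.
No candidate beats all others: E beats F beats H beats E, a majority cycle.

No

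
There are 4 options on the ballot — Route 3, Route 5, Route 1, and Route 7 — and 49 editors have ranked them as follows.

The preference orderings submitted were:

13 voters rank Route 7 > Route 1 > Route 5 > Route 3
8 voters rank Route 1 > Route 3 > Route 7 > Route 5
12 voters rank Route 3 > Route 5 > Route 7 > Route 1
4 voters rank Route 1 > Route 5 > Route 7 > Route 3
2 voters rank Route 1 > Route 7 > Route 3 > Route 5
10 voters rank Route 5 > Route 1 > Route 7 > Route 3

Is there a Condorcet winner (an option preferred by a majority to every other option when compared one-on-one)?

No

Head-to-head results (49 voters total):
Route 3 vs Route 5: Route 5 wins 27–22.
Route 3 vs Route 1: Route 1 wins 37–12.
Route 3 vs Route 7: Route 7 wins 29–20.
Route 5 vs Route 1: Route 1 wins 27–22.
Route 5 vs Route 7: Route 5 wins 26–23.
Route 1 vs Route 7: Route 7 wins 25–24.
No candidate beats all others: Route 5 beats Route 7 beats Route 1 beats Route 5, a majority cycle.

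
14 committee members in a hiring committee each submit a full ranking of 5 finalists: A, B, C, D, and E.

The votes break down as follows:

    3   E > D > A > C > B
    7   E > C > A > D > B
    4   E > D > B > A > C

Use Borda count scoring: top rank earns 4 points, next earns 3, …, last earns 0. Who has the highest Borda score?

E

Borda scores:
  A: 3·2 + 7·2 + 4·1 = 24
  B: 3·0 + 7·0 + 4·2 = 8
  C: 3·1 + 7·3 + 4·0 = 24
  D: 3·3 + 7·1 + 4·3 = 28
  E: 3·4 + 7·4 + 4·4 = 56
E has the highest total.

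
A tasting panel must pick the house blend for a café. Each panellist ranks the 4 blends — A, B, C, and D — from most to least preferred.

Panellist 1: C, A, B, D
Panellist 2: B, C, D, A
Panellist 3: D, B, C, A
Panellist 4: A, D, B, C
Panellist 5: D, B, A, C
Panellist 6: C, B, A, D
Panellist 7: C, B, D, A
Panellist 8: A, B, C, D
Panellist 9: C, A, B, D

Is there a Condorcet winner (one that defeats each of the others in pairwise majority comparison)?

Head-to-head results (9 voters total):
A vs B: B wins 5–4.
A vs C: C wins 6–3.
A vs D: A wins 5–4.
B vs C: B wins 5–4.
B vs D: B wins 6–3.
C vs D: C wins 6–3.
B beats each rival — A (5–4), C (5–4), D (6–3) — so B is the Condorcet winner.

Yes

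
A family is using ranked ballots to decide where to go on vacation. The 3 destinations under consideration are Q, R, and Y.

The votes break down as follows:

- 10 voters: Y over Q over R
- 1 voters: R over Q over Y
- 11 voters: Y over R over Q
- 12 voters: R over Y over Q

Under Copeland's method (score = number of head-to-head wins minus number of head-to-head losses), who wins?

Pairwise results:
  Q vs R: R wins 24–10.
  Q vs Y: Y wins 33–1.
  R vs Y: Y wins 21–13.
Copeland scores (wins − losses):
  Q: 0 − 2 = -2
  R: 1 − 1 = 0
  Y: 2 − 0 = 2
Y has the best Copeland score.

Y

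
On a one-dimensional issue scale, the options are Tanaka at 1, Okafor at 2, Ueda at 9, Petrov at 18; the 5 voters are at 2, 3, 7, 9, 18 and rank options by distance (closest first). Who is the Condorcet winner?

With single-peaked preferences on a line, the Condorcet winner is the candidate closest to the median voter.
The median voter (position 7) is closest to Ueda at 9.
Check: Ueda vs Tanaka — voters closer to Ueda: 3 of 5.

Ueda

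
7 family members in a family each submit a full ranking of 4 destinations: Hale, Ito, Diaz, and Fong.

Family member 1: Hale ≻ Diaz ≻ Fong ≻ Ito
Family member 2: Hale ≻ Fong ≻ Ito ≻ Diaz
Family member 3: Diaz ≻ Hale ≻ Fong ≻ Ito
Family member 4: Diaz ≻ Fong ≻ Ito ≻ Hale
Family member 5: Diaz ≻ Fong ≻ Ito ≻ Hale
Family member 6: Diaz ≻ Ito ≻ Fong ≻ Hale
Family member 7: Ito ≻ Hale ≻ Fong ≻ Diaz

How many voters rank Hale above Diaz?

Ballots ranking Hale above Diaz: 3.
Ballots ranking Diaz above Hale: 4.
So 3 of 7 voters prefer Hale to Diaz.

3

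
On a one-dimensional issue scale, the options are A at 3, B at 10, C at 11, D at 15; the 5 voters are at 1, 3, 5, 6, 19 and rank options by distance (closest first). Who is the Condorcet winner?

With single-peaked preferences on a line, the Condorcet winner is the candidate closest to the median voter.
The median voter (position 5) is closest to A at 3.
Check: A vs C — voters closer to A: 4 of 5.

A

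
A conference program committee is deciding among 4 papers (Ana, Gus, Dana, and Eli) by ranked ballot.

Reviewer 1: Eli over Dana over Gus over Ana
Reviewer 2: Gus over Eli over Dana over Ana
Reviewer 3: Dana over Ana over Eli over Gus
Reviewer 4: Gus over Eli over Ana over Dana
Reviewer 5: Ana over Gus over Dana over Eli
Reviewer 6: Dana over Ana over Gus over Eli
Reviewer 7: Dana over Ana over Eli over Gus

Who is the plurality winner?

Dana

First-place vote totals:
  Ana: 1
  Gus: 2
  Dana: 3
  Eli: 1
Dana has the most first-place votes.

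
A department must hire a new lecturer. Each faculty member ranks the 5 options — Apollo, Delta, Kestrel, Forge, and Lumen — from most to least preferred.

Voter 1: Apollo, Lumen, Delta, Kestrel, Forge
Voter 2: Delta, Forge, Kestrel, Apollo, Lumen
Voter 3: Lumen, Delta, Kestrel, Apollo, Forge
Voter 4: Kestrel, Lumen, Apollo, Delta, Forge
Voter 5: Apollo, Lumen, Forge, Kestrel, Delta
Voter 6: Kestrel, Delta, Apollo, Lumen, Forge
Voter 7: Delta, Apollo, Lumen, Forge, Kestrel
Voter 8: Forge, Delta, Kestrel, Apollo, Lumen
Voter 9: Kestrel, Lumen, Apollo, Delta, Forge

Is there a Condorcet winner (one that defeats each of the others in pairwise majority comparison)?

No

Head-to-head results (9 voters total):
Apollo vs Delta: Delta wins 5–4.
Apollo vs Kestrel: Kestrel wins 6–3.
Apollo vs Forge: Apollo wins 7–2.
Apollo vs Lumen: Apollo wins 6–3.
Delta vs Kestrel: Delta wins 5–4.
Delta vs Forge: Delta wins 7–2.
Delta vs Lumen: Lumen wins 5–4.
Kestrel vs Forge: Kestrel wins 5–4.
Kestrel vs Lumen: Kestrel wins 5–4.
Forge vs Lumen: Lumen wins 7–2.
No candidate beats all others: Apollo beats Lumen beats Delta beats Apollo, a majority cycle.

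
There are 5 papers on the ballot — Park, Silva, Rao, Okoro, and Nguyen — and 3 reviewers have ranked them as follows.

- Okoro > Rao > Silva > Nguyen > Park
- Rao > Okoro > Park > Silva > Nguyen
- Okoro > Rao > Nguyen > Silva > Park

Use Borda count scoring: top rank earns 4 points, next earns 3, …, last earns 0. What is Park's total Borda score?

Borda scores:
  Park: 0 + 2 + 0 = 2
  Silva: 2 + 1 + 1 = 4
  Rao: 3 + 4 + 3 = 10
  Okoro: 4 + 3 + 4 = 11
  Nguyen: 1 + 0 + 2 = 3

2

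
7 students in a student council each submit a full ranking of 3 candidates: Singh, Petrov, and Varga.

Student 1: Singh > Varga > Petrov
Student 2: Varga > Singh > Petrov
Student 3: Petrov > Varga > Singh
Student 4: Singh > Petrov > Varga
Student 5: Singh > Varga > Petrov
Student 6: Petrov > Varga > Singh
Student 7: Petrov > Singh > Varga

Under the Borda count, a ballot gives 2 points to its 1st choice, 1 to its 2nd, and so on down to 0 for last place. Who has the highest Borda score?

Singh

Borda scores:
  Singh: 2 + 1 + 0 + 2 + 2 + 0 + 1 = 8
  Petrov: 0 + 0 + 2 + 1 + 0 + 2 + 2 = 7
  Varga: 1 + 2 + 1 + 0 + 1 + 1 + 0 = 6
Singh has the highest total.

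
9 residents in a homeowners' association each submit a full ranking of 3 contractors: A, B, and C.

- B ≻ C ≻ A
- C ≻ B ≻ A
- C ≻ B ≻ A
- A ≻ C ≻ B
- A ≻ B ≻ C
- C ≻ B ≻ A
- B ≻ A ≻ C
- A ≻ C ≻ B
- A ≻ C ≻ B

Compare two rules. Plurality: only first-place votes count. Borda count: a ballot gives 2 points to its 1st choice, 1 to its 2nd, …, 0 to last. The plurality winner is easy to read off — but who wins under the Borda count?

Plurality first-place counts: A 4, B 2, C 3 → A.
Borda totals: A 9, B 8, C 10 → C.

C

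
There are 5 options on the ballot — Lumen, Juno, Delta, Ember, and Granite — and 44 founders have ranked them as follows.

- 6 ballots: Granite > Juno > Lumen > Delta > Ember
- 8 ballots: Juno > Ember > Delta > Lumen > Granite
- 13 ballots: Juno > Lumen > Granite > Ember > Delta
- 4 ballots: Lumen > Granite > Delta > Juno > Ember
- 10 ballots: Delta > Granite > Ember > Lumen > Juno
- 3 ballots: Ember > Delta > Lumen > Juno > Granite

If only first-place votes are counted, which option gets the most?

First-place vote totals:
  Lumen: 4
  Juno: 21
  Delta: 10
  Ember: 3
  Granite: 6
Juno has the most first-place votes.

Juno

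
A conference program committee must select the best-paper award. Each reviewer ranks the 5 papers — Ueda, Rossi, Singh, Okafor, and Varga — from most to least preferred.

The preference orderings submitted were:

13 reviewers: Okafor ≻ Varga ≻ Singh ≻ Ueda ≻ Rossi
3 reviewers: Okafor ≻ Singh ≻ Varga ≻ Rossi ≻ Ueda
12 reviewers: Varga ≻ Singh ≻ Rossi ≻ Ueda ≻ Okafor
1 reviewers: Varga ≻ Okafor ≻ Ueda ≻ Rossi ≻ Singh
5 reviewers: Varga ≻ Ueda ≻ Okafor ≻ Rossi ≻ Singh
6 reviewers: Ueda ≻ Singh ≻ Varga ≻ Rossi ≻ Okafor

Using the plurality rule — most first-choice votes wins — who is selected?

Varga

First-place vote totals:
  Ueda: 6
  Rossi: 0
  Singh: 0
  Okafor: 16
  Varga: 18
Varga has the most first-place votes.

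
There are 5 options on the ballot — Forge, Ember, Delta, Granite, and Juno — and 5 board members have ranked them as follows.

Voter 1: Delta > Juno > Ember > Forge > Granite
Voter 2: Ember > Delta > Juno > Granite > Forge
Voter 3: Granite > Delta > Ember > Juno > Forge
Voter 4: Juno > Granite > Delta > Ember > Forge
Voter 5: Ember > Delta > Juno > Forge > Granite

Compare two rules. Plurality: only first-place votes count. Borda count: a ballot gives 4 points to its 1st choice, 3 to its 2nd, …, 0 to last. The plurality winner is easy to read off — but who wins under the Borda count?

Plurality first-place counts: Forge 0, Ember 2, Delta 1, Granite 1, Juno 1 → Ember.
Borda totals: Forge 2, Ember 13, Delta 15, Granite 8, Juno 12 → Delta.

Delta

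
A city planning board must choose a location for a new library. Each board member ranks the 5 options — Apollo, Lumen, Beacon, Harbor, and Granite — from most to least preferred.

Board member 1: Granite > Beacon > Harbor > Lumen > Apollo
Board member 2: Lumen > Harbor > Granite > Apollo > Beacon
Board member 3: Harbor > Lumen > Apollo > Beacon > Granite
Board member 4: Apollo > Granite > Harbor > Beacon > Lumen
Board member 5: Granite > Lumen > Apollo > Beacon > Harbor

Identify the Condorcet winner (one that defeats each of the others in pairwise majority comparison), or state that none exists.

Head-to-head results (5 voters total):
Apollo vs Lumen: Lumen wins 4–1.
Apollo vs Beacon: Apollo wins 4–1.
Apollo vs Harbor: Harbor wins 3–2.
Apollo vs Granite: Granite wins 3–2.
Lumen vs Beacon: Lumen wins 3–2.
Lumen vs Harbor: Harbor wins 3–2.
Lumen vs Granite: Granite wins 3–2.
Beacon vs Harbor: Harbor wins 3–2.
Beacon vs Granite: Granite wins 4–1.
Harbor vs Granite: Granite wins 3–2.
Granite beats each rival — Apollo (3–2), Lumen (3–2), Beacon (4–1), Harbor (3–2) — so Granite is the Condorcet winner.

Granite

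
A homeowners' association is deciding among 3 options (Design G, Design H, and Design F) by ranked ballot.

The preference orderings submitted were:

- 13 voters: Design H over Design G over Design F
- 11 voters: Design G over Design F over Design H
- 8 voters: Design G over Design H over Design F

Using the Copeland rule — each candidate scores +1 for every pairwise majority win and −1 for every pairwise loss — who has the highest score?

Pairwise results:
  Design G vs Design H: Design G wins 19–13.
  Design G vs Design F: Design G wins 32–0.
  Design H vs Design F: Design H wins 21–11.
Copeland scores (wins − losses):
  Design G: 2 − 0 = 2
  Design H: 1 − 1 = 0
  Design F: 0 − 2 = -2
Design G has the best Copeland score.

Design G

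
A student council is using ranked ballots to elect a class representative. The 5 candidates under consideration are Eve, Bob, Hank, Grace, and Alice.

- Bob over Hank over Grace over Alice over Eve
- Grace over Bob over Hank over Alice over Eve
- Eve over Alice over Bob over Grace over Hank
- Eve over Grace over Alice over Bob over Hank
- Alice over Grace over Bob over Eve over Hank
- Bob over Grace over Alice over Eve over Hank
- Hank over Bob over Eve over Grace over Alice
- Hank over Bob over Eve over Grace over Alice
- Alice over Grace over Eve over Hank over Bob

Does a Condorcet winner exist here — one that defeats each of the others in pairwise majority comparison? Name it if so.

Bob

Head-to-head results (9 voters total):
Eve vs Bob: Bob wins 6–3.
Eve vs Hank: Eve wins 5–4.
Eve vs Grace: Grace wins 5–4.
Eve vs Alice: Alice wins 5–4.
Bob vs Hank: Bob wins 6–3.
Bob vs Grace: Bob wins 5–4.
Bob vs Alice: Bob wins 5–4.
Hank vs Grace: Grace wins 6–3.
Hank vs Alice: Alice wins 5–4.
Grace vs Alice: Grace wins 6–3.
Bob beats each rival — Eve (6–3), Hank (6–3), Grace (5–4), Alice (5–4) — so Bob is the Condorcet winner.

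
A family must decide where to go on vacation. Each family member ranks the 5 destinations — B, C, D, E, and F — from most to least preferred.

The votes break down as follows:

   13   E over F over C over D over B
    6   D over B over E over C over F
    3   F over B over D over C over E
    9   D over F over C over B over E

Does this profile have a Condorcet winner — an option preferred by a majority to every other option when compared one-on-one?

No

Head-to-head results (31 voters total):
B vs C: C wins 22–9.
B vs D: D wins 28–3.
B vs E: B wins 18–13.
B vs F: F wins 25–6.
C vs D: D wins 18–13.
C vs E: E wins 19–12.
C vs F: F wins 25–6.
D vs E: D wins 18–13.
D vs F: F wins 16–15.
E vs F: E wins 19–12.
No candidate beats all others: B beats E beats C beats B, a majority cycle.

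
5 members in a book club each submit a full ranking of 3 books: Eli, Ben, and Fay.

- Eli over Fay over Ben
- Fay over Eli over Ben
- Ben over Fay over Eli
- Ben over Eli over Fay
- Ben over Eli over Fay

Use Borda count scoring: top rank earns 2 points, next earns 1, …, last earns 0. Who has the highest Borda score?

Ben

Borda scores:
  Eli: 2 + 1 + 0 + 1 + 1 = 5
  Ben: 0 + 0 + 2 + 2 + 2 = 6
  Fay: 1 + 2 + 1 + 0 + 0 = 4
Ben has the highest total.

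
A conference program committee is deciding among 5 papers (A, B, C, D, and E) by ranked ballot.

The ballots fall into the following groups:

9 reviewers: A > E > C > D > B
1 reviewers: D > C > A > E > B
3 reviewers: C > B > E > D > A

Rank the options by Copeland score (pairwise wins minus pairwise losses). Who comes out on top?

Pairwise results:
  A vs B: A wins 10–3.
  A vs C: A wins 9–4.
  A vs D: A wins 9–4.
  A vs E: A wins 10–3.
  B vs C: C wins 13–0.
  B vs D: D wins 10–3.
  B vs E: E wins 10–3.
  C vs D: C wins 12–1.
  C vs E: E wins 9–4.
  D vs E: E wins 12–1.
Copeland scores (wins − losses):
  A: 4 − 0 = 4
  B: 0 − 4 = -4
  C: 2 − 2 = 0
  D: 1 − 3 = -2
  E: 3 − 1 = 2
A has the best Copeland score.

A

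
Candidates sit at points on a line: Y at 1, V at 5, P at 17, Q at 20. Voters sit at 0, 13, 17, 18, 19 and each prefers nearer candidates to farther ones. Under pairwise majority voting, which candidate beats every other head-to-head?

P

With single-peaked preferences on a line, the Condorcet winner is the candidate closest to the median voter.
The median voter (position 17) is closest to P at 17.
Check: P vs Q — voters closer to P: 4 of 5.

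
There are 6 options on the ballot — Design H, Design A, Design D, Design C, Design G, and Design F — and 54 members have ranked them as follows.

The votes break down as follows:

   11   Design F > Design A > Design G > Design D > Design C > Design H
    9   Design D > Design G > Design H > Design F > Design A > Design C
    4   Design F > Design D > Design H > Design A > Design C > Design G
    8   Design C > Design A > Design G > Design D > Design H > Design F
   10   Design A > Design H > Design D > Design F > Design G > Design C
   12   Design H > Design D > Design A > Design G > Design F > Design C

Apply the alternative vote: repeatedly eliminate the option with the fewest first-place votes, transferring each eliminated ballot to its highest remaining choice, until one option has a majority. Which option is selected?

Design A

Round 1: Design F 15, Design H 12, Design A 10, Design D 9, Design C 8, Design G 0. Design G has the fewest and is eliminated.
Round 2: Design F 15, Design H 12, Design A 10, Design D 9, Design C 8. Design C has the fewest and is eliminated.
Round 3: Design A 18, Design F 15, Design H 12, Design D 9. Design D has the fewest and is eliminated.
Round 4: Design H 21, Design A 18, Design F 15. Design F has the fewest and is eliminated.
Round 5: Design A 29, Design H 25. Design A has a majority.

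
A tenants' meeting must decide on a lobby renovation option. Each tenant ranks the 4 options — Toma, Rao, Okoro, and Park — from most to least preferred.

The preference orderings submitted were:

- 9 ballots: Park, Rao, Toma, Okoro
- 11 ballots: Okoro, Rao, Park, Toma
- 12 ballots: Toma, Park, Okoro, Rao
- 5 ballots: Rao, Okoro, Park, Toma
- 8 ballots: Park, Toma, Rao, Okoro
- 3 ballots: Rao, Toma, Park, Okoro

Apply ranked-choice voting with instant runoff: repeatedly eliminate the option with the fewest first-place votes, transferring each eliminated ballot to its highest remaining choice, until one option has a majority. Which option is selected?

Park

Round 1: Park 17, Toma 12, Okoro 11, Rao 8. Rao has the fewest and is eliminated.
Round 2: Park 17, Okoro 16, Toma 15. Toma has the fewest and is eliminated.
Round 3: Park 32, Okoro 16. Park has a majority.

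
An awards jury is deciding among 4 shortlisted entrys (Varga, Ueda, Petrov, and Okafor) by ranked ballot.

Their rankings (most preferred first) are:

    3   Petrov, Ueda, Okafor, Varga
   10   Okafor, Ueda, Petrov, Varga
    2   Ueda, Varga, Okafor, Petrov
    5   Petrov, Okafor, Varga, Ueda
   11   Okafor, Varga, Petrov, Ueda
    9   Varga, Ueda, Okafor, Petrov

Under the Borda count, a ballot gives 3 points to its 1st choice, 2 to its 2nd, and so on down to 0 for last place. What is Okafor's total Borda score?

87

Borda scores:
  Varga: 3·0 + 10·0 + 2·2 + 5·1 + 11·2 + 9·3 = 58
  Ueda: 3·2 + 10·2 + 2·3 + 5·0 + 11·0 + 9·2 = 50
  Petrov: 3·3 + 10·1 + 2·0 + 5·3 + 11·1 + 9·0 = 45
  Okafor: 3·1 + 10·3 + 2·1 + 5·2 + 11·3 + 9·1 = 87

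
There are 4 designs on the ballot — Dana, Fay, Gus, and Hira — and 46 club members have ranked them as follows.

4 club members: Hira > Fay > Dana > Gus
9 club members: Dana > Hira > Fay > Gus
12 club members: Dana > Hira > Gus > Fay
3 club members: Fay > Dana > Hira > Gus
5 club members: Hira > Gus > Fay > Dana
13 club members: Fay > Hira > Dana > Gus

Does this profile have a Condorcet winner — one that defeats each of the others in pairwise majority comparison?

No

Head-to-head results (46 voters total):
Dana vs Fay: Fay wins 25–21.
Dana vs Gus: Dana wins 41–5.
Dana vs Hira: Dana wins 24–22.
Fay vs Gus: Fay wins 29–17.
Fay vs Hira: Hira wins 30–16.
Gus vs Hira: Hira wins 46–0.
No candidate beats all others: Dana beats Hira beats Fay beats Dana, a majority cycle.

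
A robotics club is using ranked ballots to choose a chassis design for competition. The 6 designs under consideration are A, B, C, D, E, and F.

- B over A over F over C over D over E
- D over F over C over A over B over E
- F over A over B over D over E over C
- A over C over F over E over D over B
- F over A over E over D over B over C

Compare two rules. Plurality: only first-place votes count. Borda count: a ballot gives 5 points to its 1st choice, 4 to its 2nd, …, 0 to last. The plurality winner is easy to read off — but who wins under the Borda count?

F

Plurality first-place counts: A 1, B 1, C 0, D 1, E 0, F 2 → F.
Borda totals: A 19, B 10, C 9, D 11, E 6, F 20 → F.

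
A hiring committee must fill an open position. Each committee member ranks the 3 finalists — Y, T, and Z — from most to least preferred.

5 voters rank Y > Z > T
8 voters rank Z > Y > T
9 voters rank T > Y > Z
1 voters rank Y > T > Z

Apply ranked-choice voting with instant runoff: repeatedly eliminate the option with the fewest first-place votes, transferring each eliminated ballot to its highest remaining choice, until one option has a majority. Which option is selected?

Round 1: T 9, Z 8, Y 6. Y has the fewest and is eliminated.
Round 2: Z 13, T 10. Z has a majority.

Z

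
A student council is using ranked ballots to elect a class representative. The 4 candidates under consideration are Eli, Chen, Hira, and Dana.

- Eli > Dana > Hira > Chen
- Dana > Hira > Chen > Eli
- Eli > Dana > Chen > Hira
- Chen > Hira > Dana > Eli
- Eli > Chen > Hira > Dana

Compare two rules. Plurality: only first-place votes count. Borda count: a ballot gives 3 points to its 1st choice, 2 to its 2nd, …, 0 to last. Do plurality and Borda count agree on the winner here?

Yes

Plurality first-place counts: Eli 3, Chen 1, Hira 0, Dana 1 → Eli.
Borda totals: Eli 9, Chen 7, Hira 6, Dana 8 → Eli.
The two rules agree on Eli.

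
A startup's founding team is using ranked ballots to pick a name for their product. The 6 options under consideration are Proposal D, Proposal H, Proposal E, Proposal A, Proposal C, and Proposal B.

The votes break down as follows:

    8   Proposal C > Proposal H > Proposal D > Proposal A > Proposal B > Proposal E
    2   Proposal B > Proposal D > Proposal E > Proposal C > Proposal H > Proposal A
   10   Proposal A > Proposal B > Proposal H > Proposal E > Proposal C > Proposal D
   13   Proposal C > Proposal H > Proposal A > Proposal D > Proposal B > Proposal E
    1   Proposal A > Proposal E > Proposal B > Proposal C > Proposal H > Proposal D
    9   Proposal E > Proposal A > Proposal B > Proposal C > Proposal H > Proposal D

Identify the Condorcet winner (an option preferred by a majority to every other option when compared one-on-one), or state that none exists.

None — there is no Condorcet winner

Head-to-head results (43 voters total):
Proposal D vs Proposal H: Proposal H wins 41–2.
Proposal D vs Proposal E: Proposal D wins 23–20.
Proposal D vs Proposal A: Proposal A wins 33–10.
Proposal D vs Proposal C: Proposal C wins 41–2.
Proposal D vs Proposal B: Proposal B wins 22–21.
Proposal H vs Proposal E: Proposal H wins 31–12.
Proposal H vs Proposal A: Proposal H wins 23–20.
Proposal H vs Proposal C: Proposal C wins 33–10.
Proposal H vs Proposal B: Proposal B wins 22–21.
Proposal E vs Proposal A: Proposal A wins 32–11.
Proposal E vs Proposal C: Proposal E wins 22–21.
Proposal E vs Proposal B: Proposal B wins 33–10.
Proposal A vs Proposal C: Proposal C wins 23–20.
Proposal A vs Proposal B: Proposal A wins 41–2.
Proposal C vs Proposal B: Proposal B wins 22–21.
No candidate beats all others: Proposal D beats Proposal E beats Proposal C beats Proposal D, a majority cycle.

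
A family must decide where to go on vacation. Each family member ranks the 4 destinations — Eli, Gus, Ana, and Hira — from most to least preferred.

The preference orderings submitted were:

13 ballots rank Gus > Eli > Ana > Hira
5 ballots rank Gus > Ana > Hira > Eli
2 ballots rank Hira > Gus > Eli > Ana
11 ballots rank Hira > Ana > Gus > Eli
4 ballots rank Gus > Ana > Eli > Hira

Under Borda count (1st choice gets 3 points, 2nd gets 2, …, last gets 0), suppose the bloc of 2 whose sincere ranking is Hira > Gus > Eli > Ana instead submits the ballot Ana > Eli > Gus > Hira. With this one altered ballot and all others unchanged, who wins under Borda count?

Borda totals with the altered ballot: Eli 34, Gus 79, Ana 59, Hira 38.
The winner is unchanged: still Gus.

Gus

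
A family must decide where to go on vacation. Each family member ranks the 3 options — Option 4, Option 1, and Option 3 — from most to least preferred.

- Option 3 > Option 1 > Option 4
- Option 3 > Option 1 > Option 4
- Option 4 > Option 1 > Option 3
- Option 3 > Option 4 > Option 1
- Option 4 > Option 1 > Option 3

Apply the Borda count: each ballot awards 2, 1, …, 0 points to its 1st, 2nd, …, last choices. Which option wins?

Option 3

Borda scores:
  Option 4: 0 + 0 + 2 + 1 + 2 = 5
  Option 1: 1 + 1 + 1 + 0 + 1 = 4
  Option 3: 2 + 2 + 0 + 2 + 0 = 6
Option 3 has the highest total.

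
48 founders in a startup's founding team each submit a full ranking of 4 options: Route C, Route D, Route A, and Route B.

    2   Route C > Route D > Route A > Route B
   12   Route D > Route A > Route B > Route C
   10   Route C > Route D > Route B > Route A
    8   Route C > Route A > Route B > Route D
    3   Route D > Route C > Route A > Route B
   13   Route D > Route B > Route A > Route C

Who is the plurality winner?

Route D

First-place vote totals:
  Route C: 20
  Route D: 28
  Route A: 0
  Route B: 0
Route D has the most first-place votes.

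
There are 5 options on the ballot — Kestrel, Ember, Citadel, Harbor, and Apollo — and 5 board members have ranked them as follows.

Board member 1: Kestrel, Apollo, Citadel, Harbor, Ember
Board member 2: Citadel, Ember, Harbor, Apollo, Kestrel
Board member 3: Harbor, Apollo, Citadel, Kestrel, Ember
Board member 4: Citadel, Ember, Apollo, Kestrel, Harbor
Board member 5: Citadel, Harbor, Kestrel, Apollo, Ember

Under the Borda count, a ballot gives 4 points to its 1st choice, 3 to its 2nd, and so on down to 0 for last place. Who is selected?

Borda scores:
  Kestrel: 4 + 0 + 1 + 1 + 2 = 8
  Ember: 0 + 3 + 0 + 3 + 0 = 6
  Citadel: 2 + 4 + 2 + 4 + 4 = 16
  Harbor: 1 + 2 + 4 + 0 + 3 = 10
  Apollo: 3 + 1 + 3 + 2 + 1 = 10
Citadel has the highest total.

Citadel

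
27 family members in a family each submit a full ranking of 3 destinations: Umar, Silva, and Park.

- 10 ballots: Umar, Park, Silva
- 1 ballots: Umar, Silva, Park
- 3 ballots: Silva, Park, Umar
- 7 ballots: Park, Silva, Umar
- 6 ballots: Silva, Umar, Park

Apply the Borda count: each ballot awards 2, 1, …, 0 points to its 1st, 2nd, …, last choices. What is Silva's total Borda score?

Borda scores:
  Umar: 10·2 + 2 + 3·0 + 7·0 + 6·1 = 28
  Silva: 10·0 + 1 + 3·2 + 7·1 + 6·2 = 26
  Park: 10·1 + 0 + 3·1 + 7·2 + 6·0 = 27

26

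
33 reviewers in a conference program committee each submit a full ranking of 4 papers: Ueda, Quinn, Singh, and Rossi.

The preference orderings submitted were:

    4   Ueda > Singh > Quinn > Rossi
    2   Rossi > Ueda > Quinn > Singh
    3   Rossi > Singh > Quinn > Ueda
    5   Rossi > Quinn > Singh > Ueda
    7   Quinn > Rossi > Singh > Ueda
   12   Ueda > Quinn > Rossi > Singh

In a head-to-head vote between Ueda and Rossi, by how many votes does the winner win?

Ballots ranking Ueda above Rossi: 4+12 = 16.
Ballots ranking Rossi above Ueda: 2+3+5+7 = 17.
Rossi wins 17–16, a margin of 1.

1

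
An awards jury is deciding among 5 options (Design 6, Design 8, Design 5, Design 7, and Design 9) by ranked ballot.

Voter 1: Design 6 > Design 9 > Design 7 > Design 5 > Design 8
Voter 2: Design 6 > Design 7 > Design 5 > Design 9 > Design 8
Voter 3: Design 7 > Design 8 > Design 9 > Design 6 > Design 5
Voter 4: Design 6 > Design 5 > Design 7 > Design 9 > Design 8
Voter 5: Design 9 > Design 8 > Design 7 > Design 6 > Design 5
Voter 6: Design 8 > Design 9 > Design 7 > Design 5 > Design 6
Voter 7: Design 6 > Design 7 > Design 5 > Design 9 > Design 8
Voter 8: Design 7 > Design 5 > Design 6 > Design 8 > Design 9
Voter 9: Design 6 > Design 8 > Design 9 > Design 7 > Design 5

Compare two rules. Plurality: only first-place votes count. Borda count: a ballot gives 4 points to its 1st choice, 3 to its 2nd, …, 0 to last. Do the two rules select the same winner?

Yes

Plurality first-place counts: Design 6 5, Design 8 1, Design 5 0, Design 7 2, Design 9 1 → Design 6.
Borda totals: Design 6 24, Design 8 14, Design 5 12, Design 7 23, Design 9 17 → Design 6.
The two rules agree on Design 6.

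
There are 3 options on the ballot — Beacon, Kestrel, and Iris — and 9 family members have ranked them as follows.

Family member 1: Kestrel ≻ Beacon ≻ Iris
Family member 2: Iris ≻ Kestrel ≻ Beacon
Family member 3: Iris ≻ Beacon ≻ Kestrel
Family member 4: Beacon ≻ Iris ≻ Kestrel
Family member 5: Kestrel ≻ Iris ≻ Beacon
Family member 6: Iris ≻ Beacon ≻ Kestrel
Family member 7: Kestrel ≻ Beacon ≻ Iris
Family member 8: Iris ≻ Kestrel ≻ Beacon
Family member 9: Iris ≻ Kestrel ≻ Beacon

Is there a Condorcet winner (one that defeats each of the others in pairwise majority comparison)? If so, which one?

Iris

Head-to-head results (9 voters total):
Beacon vs Kestrel: Kestrel wins 6–3.
Beacon vs Iris: Iris wins 6–3.
Kestrel vs Iris: Iris wins 6–3.
Iris beats each rival — Beacon (6–3), Kestrel (6–3) — so Iris is the Condorcet winner.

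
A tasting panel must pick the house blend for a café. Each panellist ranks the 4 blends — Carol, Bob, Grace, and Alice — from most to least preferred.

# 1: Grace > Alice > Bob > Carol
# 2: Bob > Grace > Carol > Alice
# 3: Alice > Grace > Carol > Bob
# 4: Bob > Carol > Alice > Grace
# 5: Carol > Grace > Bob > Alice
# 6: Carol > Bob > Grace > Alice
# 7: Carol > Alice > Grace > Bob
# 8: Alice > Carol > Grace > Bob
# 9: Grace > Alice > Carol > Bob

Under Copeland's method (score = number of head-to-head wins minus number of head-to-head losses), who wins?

Pairwise results:
  Carol vs Bob: Carol wins 6–3.
  Carol vs Grace: Carol wins 5–4.
  Carol vs Alice: Carol wins 5–4.
  Bob vs Grace: Grace wins 6–3.
  Bob vs Alice: Alice wins 5–4.
  Grace vs Alice: Grace wins 5–4.
Copeland scores (wins − losses):
  Carol: 3 − 0 = 3
  Bob: 0 − 3 = -3
  Grace: 2 − 1 = 1
  Alice: 1 − 2 = -1
Carol has the best Copeland score.

Carol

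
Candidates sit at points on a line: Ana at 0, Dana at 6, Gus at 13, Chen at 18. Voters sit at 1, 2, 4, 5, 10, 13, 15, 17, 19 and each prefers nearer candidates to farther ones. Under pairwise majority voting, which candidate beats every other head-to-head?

Gus

With single-peaked preferences on a line, the Condorcet winner is the candidate closest to the median voter.
The median voter (position 10) is closest to Gus at 13.
Check: Gus vs Dana — voters closer to Gus: 5 of 9.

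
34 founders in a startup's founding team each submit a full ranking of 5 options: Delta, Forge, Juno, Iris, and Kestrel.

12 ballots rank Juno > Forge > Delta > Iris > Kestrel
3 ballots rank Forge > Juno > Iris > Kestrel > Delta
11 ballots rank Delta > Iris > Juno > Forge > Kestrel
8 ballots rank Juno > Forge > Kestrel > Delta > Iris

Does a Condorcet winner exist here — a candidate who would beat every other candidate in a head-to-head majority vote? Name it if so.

Head-to-head results (34 voters total):
Delta vs Forge: Forge wins 23–11.
Delta vs Juno: Juno wins 23–11.
Delta vs Iris: Delta wins 31–3.
Delta vs Kestrel: Delta wins 23–11.
Forge vs Juno: Juno wins 31–3.
Forge vs Iris: Forge wins 23–11.
Forge vs Kestrel: Forge wins 34–0.
Juno vs Iris: Juno wins 23–11.
Juno vs Kestrel: Juno wins 34–0.
Iris vs Kestrel: Iris wins 26–8.
Juno beats each rival — Delta (23–11), Forge (31–3), Iris (23–11), Kestrel (34–0) — so Juno is the Condorcet winner.

Juno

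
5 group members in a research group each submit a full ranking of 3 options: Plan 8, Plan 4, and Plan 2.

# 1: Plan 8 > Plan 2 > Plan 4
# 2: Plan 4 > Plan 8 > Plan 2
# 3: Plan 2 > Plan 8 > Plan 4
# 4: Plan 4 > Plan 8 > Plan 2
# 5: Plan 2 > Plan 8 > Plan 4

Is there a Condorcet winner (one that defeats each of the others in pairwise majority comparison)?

Yes

Head-to-head results (5 voters total):
Plan 8 vs Plan 4: Plan 8 wins 3–2.
Plan 8 vs Plan 2: Plan 8 wins 3–2.
Plan 4 vs Plan 2: Plan 2 wins 3–2.
Plan 8 beats each rival — Plan 4 (3–2), Plan 2 (3–2) — so Plan 8 is the Condorcet winner.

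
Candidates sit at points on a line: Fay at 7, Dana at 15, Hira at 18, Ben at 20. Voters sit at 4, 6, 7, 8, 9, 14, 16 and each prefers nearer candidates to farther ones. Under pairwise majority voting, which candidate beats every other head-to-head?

Fay

With single-peaked preferences on a line, the Condorcet winner is the candidate closest to the median voter.
The median voter (position 8) is closest to Fay at 7.
Check: Fay vs Dana — voters closer to Fay: 5 of 7.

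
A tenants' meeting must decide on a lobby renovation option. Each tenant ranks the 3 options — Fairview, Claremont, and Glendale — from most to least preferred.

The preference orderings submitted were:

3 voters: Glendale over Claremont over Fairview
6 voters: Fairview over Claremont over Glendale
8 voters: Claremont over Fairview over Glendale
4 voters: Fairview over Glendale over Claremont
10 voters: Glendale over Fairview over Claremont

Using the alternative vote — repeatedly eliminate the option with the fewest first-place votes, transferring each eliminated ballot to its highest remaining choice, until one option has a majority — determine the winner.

Round 1: Glendale 13, Fairview 10, Claremont 8. Claremont has the fewest and is eliminated.
Round 2: Fairview 18, Glendale 13. Fairview has a majority.

Fairview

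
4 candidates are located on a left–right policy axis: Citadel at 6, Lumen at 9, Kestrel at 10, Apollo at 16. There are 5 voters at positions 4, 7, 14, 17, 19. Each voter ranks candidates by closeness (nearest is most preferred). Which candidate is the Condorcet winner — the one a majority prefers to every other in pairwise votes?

Apollo

With single-peaked preferences on a line, the Condorcet winner is the candidate closest to the median voter.
The median voter (position 14) is closest to Apollo at 16.
Check: Apollo vs Citadel — voters closer to Apollo: 3 of 5.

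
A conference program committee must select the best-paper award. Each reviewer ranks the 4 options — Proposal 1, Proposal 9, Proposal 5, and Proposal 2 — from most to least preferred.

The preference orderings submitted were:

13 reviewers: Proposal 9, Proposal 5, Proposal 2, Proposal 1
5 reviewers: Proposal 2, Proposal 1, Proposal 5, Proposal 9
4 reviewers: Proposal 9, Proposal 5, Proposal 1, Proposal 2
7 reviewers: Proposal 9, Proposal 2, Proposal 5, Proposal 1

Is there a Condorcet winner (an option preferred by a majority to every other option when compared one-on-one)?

Head-to-head results (29 voters total):
Proposal 1 vs Proposal 9: Proposal 9 wins 24–5.
Proposal 1 vs Proposal 5: Proposal 5 wins 24–5.
Proposal 1 vs Proposal 2: Proposal 2 wins 25–4.
Proposal 9 vs Proposal 5: Proposal 9 wins 24–5.
Proposal 9 vs Proposal 2: Proposal 9 wins 24–5.
Proposal 5 vs Proposal 2: Proposal 5 wins 17–12.
Proposal 9 beats each rival — Proposal 1 (24–5), Proposal 5 (24–5), Proposal 2 (24–5) — so Proposal 9 is the Condorcet winner.

Yes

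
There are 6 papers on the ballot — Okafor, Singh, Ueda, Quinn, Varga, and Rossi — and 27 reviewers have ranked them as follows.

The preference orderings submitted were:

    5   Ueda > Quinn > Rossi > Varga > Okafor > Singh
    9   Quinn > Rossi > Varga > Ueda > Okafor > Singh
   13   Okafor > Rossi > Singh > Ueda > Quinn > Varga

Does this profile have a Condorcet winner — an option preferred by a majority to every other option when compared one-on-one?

No

Head-to-head results (27 voters total):
Okafor vs Singh: Okafor wins 27–0.
Okafor vs Ueda: Ueda wins 14–13.
Okafor vs Quinn: Quinn wins 14–13.
Okafor vs Varga: Varga wins 14–13.
Okafor vs Rossi: Rossi wins 14–13.
Singh vs Ueda: Ueda wins 14–13.
Singh vs Quinn: Quinn wins 14–13.
Singh vs Varga: Varga wins 14–13.
Singh vs Rossi: Rossi wins 27–0.
Ueda vs Quinn: Ueda wins 18–9.
Ueda vs Varga: Ueda wins 18–9.
Ueda vs Rossi: Rossi wins 22–5.
Quinn vs Varga: Quinn wins 27–0.
Quinn vs Rossi: Quinn wins 14–13.
Varga vs Rossi: Rossi wins 27–0.
No candidate beats all others: Ueda beats Quinn beats Rossi beats Ueda, a majority cycle.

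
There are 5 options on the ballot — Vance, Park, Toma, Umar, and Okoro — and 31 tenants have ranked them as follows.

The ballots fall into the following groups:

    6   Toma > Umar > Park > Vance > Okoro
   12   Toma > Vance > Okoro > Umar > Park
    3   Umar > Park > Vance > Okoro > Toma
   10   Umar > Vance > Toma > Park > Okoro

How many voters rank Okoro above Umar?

12

Ballots ranking Okoro above Umar: 12.
Ballots ranking Umar above Okoro: 6+3+10 = 19.
So 12 of 31 voters prefer Okoro to Umar.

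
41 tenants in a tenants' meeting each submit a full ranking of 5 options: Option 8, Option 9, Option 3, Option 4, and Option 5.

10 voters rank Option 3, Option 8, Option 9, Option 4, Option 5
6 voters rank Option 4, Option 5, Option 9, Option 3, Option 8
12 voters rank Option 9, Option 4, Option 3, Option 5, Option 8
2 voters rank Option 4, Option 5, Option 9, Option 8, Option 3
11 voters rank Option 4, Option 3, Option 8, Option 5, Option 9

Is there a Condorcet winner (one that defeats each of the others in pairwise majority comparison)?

No

Head-to-head results (41 voters total):
Option 8 vs Option 9: Option 8 wins 21–20.
Option 8 vs Option 3: Option 3 wins 39–2.
Option 8 vs Option 4: Option 4 wins 31–10.
Option 8 vs Option 5: Option 8 wins 21–20.
Option 9 vs Option 3: Option 3 wins 21–20.
Option 9 vs Option 4: Option 9 wins 22–19.
Option 9 vs Option 5: Option 9 wins 22–19.
Option 3 vs Option 4: Option 4 wins 31–10.
Option 3 vs Option 5: Option 3 wins 33–8.
Option 4 vs Option 5: Option 4 wins 41–0.
No candidate beats all others: Option 8 beats Option 9 beats Option 4 beats Option 8, a majority cycle.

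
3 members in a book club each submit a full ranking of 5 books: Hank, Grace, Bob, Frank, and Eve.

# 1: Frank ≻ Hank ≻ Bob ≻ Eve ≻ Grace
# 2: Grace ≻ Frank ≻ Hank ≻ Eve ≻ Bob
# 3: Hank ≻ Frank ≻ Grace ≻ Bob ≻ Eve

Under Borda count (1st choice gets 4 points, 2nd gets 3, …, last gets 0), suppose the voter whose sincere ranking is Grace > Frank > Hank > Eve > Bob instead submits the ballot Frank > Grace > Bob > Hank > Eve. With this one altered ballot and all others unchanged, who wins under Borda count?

Borda totals with the altered ballot: Hank 8, Grace 5, Bob 5, Frank 11, Eve 1.
The winner is unchanged: still Frank.

Frank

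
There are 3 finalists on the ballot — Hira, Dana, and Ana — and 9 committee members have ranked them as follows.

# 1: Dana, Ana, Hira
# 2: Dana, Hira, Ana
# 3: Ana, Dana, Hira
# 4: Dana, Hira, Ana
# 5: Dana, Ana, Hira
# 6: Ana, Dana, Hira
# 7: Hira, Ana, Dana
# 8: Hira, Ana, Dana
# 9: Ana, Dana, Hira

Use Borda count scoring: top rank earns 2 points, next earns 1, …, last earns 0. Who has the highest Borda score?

Borda scores:
  Hira: 0 + 1 + 0 + 1 + 0 + 0 + 2 + 2 + 0 = 6
  Dana: 2 + 2 + 1 + 2 + 2 + 1 + 0 + 0 + 1 = 11
  Ana: 1 + 0 + 2 + 0 + 1 + 2 + 1 + 1 + 2 = 10
Dana has the highest total.

Dana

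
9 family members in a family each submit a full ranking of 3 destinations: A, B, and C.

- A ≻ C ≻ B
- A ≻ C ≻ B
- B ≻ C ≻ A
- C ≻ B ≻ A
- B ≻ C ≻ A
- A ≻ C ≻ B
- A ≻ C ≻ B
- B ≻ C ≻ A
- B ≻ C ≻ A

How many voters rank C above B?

5

Ballots ranking C above B: 5.
Ballots ranking B above C: 4.
So 5 of 9 voters prefer C to B.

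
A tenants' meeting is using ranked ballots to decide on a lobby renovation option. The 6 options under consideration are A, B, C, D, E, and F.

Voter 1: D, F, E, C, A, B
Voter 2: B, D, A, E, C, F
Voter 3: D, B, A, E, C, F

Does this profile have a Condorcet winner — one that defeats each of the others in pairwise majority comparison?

Yes

Head-to-head results (3 voters total):
A vs B: B wins 2–1.
A vs C: A wins 2–1.
A vs D: D wins 3–0.
A vs E: A wins 2–1.
A vs F: A wins 2–1.
B vs C: B wins 2–1.
B vs D: D wins 2–1.
B vs E: B wins 2–1.
B vs F: B wins 2–1.
C vs D: D wins 3–0.
C vs E: E wins 3–0.
C vs F: C wins 2–1.
D vs E: D wins 3–0.
D vs F: D wins 3–0.
E vs F: E wins 2–1.
D beats each rival — A (3–0), B (2–1), C (3–0), E (3–0), F (3–0) — so D is the Condorcet winner.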